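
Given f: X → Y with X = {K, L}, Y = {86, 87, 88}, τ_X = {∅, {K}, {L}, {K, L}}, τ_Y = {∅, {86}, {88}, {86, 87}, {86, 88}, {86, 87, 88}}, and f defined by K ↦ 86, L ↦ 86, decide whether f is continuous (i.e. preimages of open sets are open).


f IS continuous.

Compute f^{-1}(U) for each U ∈ τ_Y:
  U = ∅: f^{-1}(U) = ∅ ∈ τ_X ✓.
  U = {86}: f^{-1}(U) = {K, L} ∈ τ_X ✓.
  U = {88}: f^{-1}(U) = ∅ ∈ τ_X ✓.
  U = {86, 87}: f^{-1}(U) = {K, L} ∈ τ_X ✓.
  U = {86, 88}: f^{-1}(U) = {K, L} ∈ τ_X ✓.
  U = {86, 87, 88}: f^{-1}(U) = {K, L} ∈ τ_X ✓.
Every preimage lies in τ_X, so f IS continuous.


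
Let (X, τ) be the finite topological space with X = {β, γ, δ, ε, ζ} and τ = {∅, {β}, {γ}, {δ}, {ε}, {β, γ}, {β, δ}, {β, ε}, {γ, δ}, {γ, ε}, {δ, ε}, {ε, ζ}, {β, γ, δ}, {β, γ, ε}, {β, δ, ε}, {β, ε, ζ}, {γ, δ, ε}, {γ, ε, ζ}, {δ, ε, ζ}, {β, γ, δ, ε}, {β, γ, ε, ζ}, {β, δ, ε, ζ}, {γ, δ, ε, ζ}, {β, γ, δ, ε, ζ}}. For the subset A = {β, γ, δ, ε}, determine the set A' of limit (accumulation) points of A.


A' = {ζ}

For each x ∈ X, list the open sets U ∈ τ with x ∈ U, then check whether U ∩ (A ∖ {x}) ≠ ∅ for every such U.
  x = β: open {β} ∋ x has {β} ∩ (A ∖ {β}) = ∅, so x is NOT a limit point.
  x = γ: open {γ} ∋ x has {γ} ∩ (A ∖ {γ}) = ∅, so x is NOT a limit point.
  x = δ: open {δ} ∋ x has {δ} ∩ (A ∖ {δ}) = ∅, so x is NOT a limit point.
  x = ε: open {ε} ∋ x has {ε} ∩ (A ∖ {ε}) = ∅, so x is NOT a limit point.
  x = ζ: opens ∋ x are {ε, ζ}, {β, ε, ζ}, {γ, ε, ζ}, {δ, ε, ζ}, {β, γ, ε, ζ}, {β, δ, ε, ζ}, {γ, δ, ε, ζ}, {β, γ, δ, ε, ζ}; each meets A ∖ {ζ}, so x IS a limit point.
Collecting: A' = {ζ}.


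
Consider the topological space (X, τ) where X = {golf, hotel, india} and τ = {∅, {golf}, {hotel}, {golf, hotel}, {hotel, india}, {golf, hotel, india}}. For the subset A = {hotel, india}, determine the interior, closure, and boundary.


int(A) = {hotel, india}, cl(A) = {hotel, india}, ∂A = ∅.

Closed sets in (X, τ) are complements of opens:
  closed(X, τ) = {∅, {golf}, {india}, {golf, india}, {hotel, india}, {golf, hotel, india}}.
int(A) = ⋃ {U ∈ τ : U ⊆ A}. Opens contained in A: ∅, {hotel}, {hotel, india}.
Taking the union of these: int(A) = {hotel, india}.
cl(A) = ⋂ {C closed : A ⊆ C}. Closed sets containing A: {hotel, india}, {golf, hotel, india}.
Intersecting these: cl(A) = {hotel, india}.
∂A = cl(A) ∖ int(A) = {hotel, india} ∖ {hotel, india} = ∅.


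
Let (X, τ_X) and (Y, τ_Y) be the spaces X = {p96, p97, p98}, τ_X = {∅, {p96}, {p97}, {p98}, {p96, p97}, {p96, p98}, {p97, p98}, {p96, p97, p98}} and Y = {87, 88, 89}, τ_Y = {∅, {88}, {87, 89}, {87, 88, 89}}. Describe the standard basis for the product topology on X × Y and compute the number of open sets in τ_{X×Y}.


Basis B = {∅ × ∅, {p96} × {88}, {p97} × {88}, {p98} × {88}, {p96} × {87, 89}, {p96, p97} × {88}, {p96, p98} × {88}, {p97} × {87, 89}, {p97, p98} × {88}, {p98} × {87, 89}, {p96} × {87, 88, 89}, {p96, p97, p98} × {88}, {p97} × {87, 88, 89}, {p98} × {87, 88, 89}, {p96, p97} × {87, 89}, {p96, p98} × {87, 89}, {p97, p98} × {87, 89}, {p96, p97} × {87, 88, 89}, {p96, p98} × {87, 88, 89}, {p96, p97, p98} × {87, 89}, {p97, p98} × {87, 88, 89}, {p96, p97, p98} × {87, 88, 89}}; |τ_{X×Y}| = 64.

Enumerate products U × V with U ∈ τ_X, V ∈ τ_Y (deduplicated):
  ∅ × ∅ = {} (∅)
  {p96} × {88} = {(p96,88)}
  {p97} × {88} = {(p97,88)}
  {p98} × {88} = {(p98,88)}
  {p96} × {87, 89} = {(p96,87), (p96,89)}
  {p96, p97} × {88} = {(p96,88), (p97,88)}
  {p96, p98} × {88} = {(p96,88), (p98,88)}
  {p97} × {87, 89} = {(p97,87), (p97,89)}
  {p97, p98} × {88} = {(p97,88), (p98,88)}
  {p98} × {87, 89} = {(p98,87), (p98,89)}
  {p96} × {87, 88, 89} = {(p96,87), (p96,88), (p96,89)}
  {p96, p97, p98} × {88} = {(p96,88), (p97,88), (p98,88)}
  {p97} × {87, 88, 89} = {(p97,87), (p97,88), (p97,89)}
  {p98} × {87, 88, 89} = {(p98,87), (p98,88), (p98,89)}
  {p96, p97} × {87, 89} = {(p96,87), (p96,89), (p97,87), (p97,89)}
  {p96, p98} × {87, 89} = {(p96,87), (p96,89), (p98,87), (p98,89)}
  {p97, p98} × {87, 89} = {(p97,87), (p97,89), (p98,87), (p98,89)}
  {p96, p97} × {87, 88, 89} = {(p96,87), (p96,88), (p96,89), (p97,87), (p97,88), (p97,89)}
  {p96, p98} × {87, 88, 89} = {(p96,87), (p96,88), (p96,89), (p98,87), (p98,88), (p98,89)}
  {p96, p97, p98} × {87, 89} = {(p96,87), (p96,89), (p97,87), (p97,89), (p98,87), (p98,89)}
  {p97, p98} × {87, 88, 89} = {(p97,87), (p97,88), (p97,89), (p98,87), (p98,88), (p98,89)}
  {p96, p97, p98} × {87, 88, 89} = {(p96,87), (p96,88), (p96,89), (p97,87), (p97,88), (p97,89), (p98,87), (p98,88), (p98,89)}
These 22 distinct sets form the basis B.
Close under arbitrary unions to get τ_{X×Y}; counting gives |τ_{X×Y}| = 64.


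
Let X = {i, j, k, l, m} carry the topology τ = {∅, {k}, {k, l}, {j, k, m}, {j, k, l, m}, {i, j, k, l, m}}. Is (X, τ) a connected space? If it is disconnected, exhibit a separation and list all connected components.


(X, τ) is connected.

Find clopen sets (U ∈ τ with X ∖ U ∈ τ):
  U = ∅, X ∖ U = {i, j, k, l, m} — both open, so U is clopen.
  U = {i, j, k, l, m}, X ∖ U = ∅ — both open, so U is clopen.
Only trivial clopens (∅ and X) exist, so (X, τ) is connected.
Compute connected components by grouping points that agree on all clopens:
  component: {i, j, k, l, m}


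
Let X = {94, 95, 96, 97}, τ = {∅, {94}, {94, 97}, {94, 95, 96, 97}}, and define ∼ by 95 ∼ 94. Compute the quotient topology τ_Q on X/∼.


X/∼ = {[94=95], [96], [97]}; |τ_Q| = 2.

Equivalence classes: [94=95], [96], [97].
Quotient map π: X → X/∼ sends 94 ↦ [94=95], 95 ↦ [94=95], 96 ↦ [96], 97 ↦ [97].
For each subset V ⊆ X/∼, compute π^{-1}(V) ⊆ X and check whether π^{-1}(V) ∈ τ. V is open in τ_Q iff π^{-1}(V) ∈ τ.
  V = {}: π^{-1}(V) = ∅ ∈ τ ✓.
  V = {[94=95]}: π^{-1}(V) = {94, 95} ∉ τ ✗.
  V = {[96]}: π^{-1}(V) = {96} ∉ τ ✗.
  V = {[94=95], [96]}: π^{-1}(V) = {94, 95, 96} ∉ τ ✗.
  V = {[97]}: π^{-1}(V) = {97} ∉ τ ✗.
  V = {[94=95], [97]}: π^{-1}(V) = {94, 95, 97} ∉ τ ✗.
  V = {[96], [97]}: π^{-1}(V) = {96, 97} ∉ τ ✗.
  V = {[94=95], [96], [97]}: π^{-1}(V) = {94, 95, 96, 97} ∈ τ ✓.
Open sets in the quotient: τ_Q = {{}, {[94=95], [96], [97]}} (2 elements).


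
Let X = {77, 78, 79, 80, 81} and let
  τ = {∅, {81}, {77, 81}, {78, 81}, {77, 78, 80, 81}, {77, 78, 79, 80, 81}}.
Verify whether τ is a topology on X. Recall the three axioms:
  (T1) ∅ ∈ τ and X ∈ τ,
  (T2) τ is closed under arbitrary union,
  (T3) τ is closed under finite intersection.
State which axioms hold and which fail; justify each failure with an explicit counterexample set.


τ is NOT a topology on X.

Axiom (T1): ∅ ∈ τ? Yes; X ∈ τ? Yes.
Axiom (T2/T3): check pairwise unions and intersections of members of τ.
Counterexample for (T2): {77, 81} ∪ {78, 81} = {77, 78, 81} ∉ τ. Therefore τ is NOT a topology.


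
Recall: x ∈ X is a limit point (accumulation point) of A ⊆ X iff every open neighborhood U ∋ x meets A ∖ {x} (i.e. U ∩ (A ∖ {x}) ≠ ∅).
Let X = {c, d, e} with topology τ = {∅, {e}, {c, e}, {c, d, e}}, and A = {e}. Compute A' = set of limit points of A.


A' = {c, d}

For each x ∈ X, list the open sets U ∈ τ with x ∈ U, then check whether U ∩ (A ∖ {x}) ≠ ∅ for every such U.
  x = c: opens ∋ x are {c, e}, {c, d, e}; each meets A ∖ {c}, so x IS a limit point.
  x = d: opens ∋ x are {c, d, e}; each meets A ∖ {d}, so x IS a limit point.
  x = e: open {e} ∋ x has {e} ∩ (A ∖ {e}) = ∅, so x is NOT a limit point.
Collecting: A' = {c, d}.


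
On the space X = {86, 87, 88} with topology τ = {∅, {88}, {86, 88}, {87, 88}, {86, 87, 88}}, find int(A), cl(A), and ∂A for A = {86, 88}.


int(A) = {86, 88}, cl(A) = {86, 87, 88}, ∂A = {87}.

Closed sets in (X, τ) are complements of opens:
  closed(X, τ) = {∅, {86}, {87}, {86, 87}, {86, 87, 88}}.
int(A) = ⋃ {U ∈ τ : U ⊆ A}. Opens contained in A: ∅, {88}, {86, 88}.
Taking the union of these: int(A) = {86, 88}.
cl(A) = ⋂ {C closed : A ⊆ C}. Closed sets containing A: {86, 87, 88}.
Intersecting these: cl(A) = {86, 87, 88}.
∂A = cl(A) ∖ int(A) = {86, 87, 88} ∖ {86, 88} = {87}.


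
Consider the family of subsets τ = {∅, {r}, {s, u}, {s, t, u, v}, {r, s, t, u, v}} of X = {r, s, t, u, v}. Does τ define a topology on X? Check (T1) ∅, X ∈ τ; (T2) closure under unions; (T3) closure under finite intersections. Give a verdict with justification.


τ is NOT a topology on X.

Axiom (T1): ∅ ∈ τ? Yes; X ∈ τ? Yes.
Axiom (T2/T3): check pairwise unions and intersections of members of τ.
Counterexample for (T2): {r} ∪ {s, u} = {r, s, u} ∉ τ. Therefore τ is NOT a topology.


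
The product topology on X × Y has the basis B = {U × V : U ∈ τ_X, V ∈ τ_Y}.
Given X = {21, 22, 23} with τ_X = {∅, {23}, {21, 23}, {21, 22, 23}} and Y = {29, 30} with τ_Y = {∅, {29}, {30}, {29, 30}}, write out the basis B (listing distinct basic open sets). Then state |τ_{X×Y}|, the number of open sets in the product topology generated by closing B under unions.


Basis B = {∅ × ∅, {23} × {29}, {23} × {30}, {21, 23} × {29}, {21, 23} × {30}, {23} × {29, 30}, {21, 22, 23} × {29}, {21, 22, 23} × {30}, {21, 23} × {29, 30}, {21, 22, 23} × {29, 30}}; |τ_{X×Y}| = 16.

Enumerate products U × V with U ∈ τ_X, V ∈ τ_Y (deduplicated):
  ∅ × ∅ = {} (∅)
  {23} × {29} = {(23,29)}
  {23} × {30} = {(23,30)}
  {21, 23} × {29} = {(21,29), (23,29)}
  {21, 23} × {30} = {(21,30), (23,30)}
  {23} × {29, 30} = {(23,29), (23,30)}
  {21, 22, 23} × {29} = {(21,29), (22,29), (23,29)}
  {21, 22, 23} × {30} = {(21,30), (22,30), (23,30)}
  {21, 23} × {29, 30} = {(21,29), (21,30), (23,29), (23,30)}
  {21, 22, 23} × {29, 30} = {(21,29), (21,30), (22,29), (22,30), (23,29), (23,30)}
These 10 distinct sets form the basis B.
Close under arbitrary unions to get τ_{X×Y}; counting gives |τ_{X×Y}| = 16.


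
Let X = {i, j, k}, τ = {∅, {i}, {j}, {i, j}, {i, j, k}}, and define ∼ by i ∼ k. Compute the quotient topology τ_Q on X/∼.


X/∼ = {[i=k], [j]}; |τ_Q| = 3.

Equivalence classes: [i=k], [j].
Quotient map π: X → X/∼ sends i ↦ [i=k], j ↦ [j], k ↦ [i=k].
For each subset V ⊆ X/∼, compute π^{-1}(V) ⊆ X and check whether π^{-1}(V) ∈ τ. V is open in τ_Q iff π^{-1}(V) ∈ τ.
  V = {}: π^{-1}(V) = ∅ ∈ τ ✓.
  V = {[i=k]}: π^{-1}(V) = {i, k} ∉ τ ✗.
  V = {[j]}: π^{-1}(V) = {j} ∈ τ ✓.
  V = {[i=k], [j]}: π^{-1}(V) = {i, j, k} ∈ τ ✓.
Open sets in the quotient: τ_Q = {{}, {[j]}, {[i=k], [j]}} (3 elements).


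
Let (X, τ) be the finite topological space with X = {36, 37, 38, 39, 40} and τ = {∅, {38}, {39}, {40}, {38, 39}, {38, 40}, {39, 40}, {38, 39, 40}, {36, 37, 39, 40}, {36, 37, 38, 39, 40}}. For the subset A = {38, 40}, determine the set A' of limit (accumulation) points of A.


A' = {36, 37}

For each x ∈ X, list the open sets U ∈ τ with x ∈ U, then check whether U ∩ (A ∖ {x}) ≠ ∅ for every such U.
  x = 36: opens ∋ x are {36, 37, 39, 40}, {36, 37, 38, 39, 40}; each meets A ∖ {36}, so x IS a limit point.
  x = 37: opens ∋ x are {36, 37, 39, 40}, {36, 37, 38, 39, 40}; each meets A ∖ {37}, so x IS a limit point.
  x = 38: open {38} ∋ x has {38} ∩ (A ∖ {38}) = ∅, so x is NOT a limit point.
  x = 39: open {39} ∋ x has {39} ∩ (A ∖ {39}) = ∅, so x is NOT a limit point.
  x = 40: open {40} ∋ x has {40} ∩ (A ∖ {40}) = ∅, so x is NOT a limit point.
Collecting: A' = {36, 37}.


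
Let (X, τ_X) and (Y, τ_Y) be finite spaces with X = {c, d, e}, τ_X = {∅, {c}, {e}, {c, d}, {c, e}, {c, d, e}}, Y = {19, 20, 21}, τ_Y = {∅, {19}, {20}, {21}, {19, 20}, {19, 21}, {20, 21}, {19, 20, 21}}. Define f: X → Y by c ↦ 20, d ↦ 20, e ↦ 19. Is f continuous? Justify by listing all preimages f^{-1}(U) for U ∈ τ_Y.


f IS continuous.

Compute f^{-1}(U) for each U ∈ τ_Y:
  U = ∅: f^{-1}(U) = ∅ ∈ τ_X ✓.
  U = {19}: f^{-1}(U) = {e} ∈ τ_X ✓.
  U = {20}: f^{-1}(U) = {c, d} ∈ τ_X ✓.
  U = {21}: f^{-1}(U) = ∅ ∈ τ_X ✓.
  U = {19, 20}: f^{-1}(U) = {c, d, e} ∈ τ_X ✓.
  U = {19, 21}: f^{-1}(U) = {e} ∈ τ_X ✓.
  U = {20, 21}: f^{-1}(U) = {c, d} ∈ τ_X ✓.
  U = {19, 20, 21}: f^{-1}(U) = {c, d, e} ∈ τ_X ✓.
Every preimage lies in τ_X, so f IS continuous.


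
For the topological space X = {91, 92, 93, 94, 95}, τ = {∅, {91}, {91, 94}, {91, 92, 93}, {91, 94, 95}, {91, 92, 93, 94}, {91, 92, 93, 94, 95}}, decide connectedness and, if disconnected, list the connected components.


(X, τ) is connected.

Find clopen sets (U ∈ τ with X ∖ U ∈ τ):
  U = ∅, X ∖ U = {91, 92, 93, 94, 95} — both open, so U is clopen.
  U = {91, 92, 93, 94, 95}, X ∖ U = ∅ — both open, so U is clopen.
Only trivial clopens (∅ and X) exist, so (X, τ) is connected.
Compute connected components by grouping points that agree on all clopens:
  component: {91, 92, 93, 94, 95}


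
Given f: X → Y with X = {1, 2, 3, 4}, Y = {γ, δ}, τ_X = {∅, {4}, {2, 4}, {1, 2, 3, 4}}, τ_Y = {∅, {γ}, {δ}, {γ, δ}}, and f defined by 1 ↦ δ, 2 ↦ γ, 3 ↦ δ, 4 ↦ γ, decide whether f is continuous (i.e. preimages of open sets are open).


f is NOT continuous.

Compute f^{-1}(U) for each U ∈ τ_Y:
  U = ∅: f^{-1}(U) = ∅ ∈ τ_X ✓.
  U = {γ}: f^{-1}(U) = {2, 4} ∈ τ_X ✓.
  U = {δ}: f^{-1}(U) = {1, 3} ∉ τ_X ✗.
  U = {γ, δ}: f^{-1}(U) = {1, 2, 3, 4} ∈ τ_X ✓.
Found U = {δ} with f^{-1}(U) = {1, 3} not in τ_X. Therefore f is NOT continuous.


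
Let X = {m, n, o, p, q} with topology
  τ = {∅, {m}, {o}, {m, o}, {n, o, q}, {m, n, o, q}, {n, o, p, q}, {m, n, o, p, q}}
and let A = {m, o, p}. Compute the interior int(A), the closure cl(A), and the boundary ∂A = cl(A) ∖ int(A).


int(A) = {m, o}, cl(A) = {m, n, o, p, q}, ∂A = {n, p, q}.

Closed sets in (X, τ) are complements of opens:
  closed(X, τ) = {∅, {m}, {p}, {m, p}, {n, p, q}, {m, n, p, q}, {n, o, p, q}, {m, n, o, p, q}}.
int(A) = ⋃ {U ∈ τ : U ⊆ A}. Opens contained in A: ∅, {m}, {o}, {m, o}.
Taking the union of these: int(A) = {m, o}.
cl(A) = ⋂ {C closed : A ⊆ C}. Closed sets containing A: {m, n, o, p, q}.
Intersecting these: cl(A) = {m, n, o, p, q}.
∂A = cl(A) ∖ int(A) = {m, n, o, p, q} ∖ {m, o} = {n, p, q}.


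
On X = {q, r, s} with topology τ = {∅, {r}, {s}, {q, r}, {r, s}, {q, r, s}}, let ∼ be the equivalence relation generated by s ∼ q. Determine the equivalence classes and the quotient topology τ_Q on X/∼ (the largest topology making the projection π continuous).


X/∼ = {[q=s], [r]}; |τ_Q| = 3.

Equivalence classes: [q=s], [r].
Quotient map π: X → X/∼ sends q ↦ [q=s], r ↦ [r], s ↦ [q=s].
For each subset V ⊆ X/∼, compute π^{-1}(V) ⊆ X and check whether π^{-1}(V) ∈ τ. V is open in τ_Q iff π^{-1}(V) ∈ τ.
  V = {}: π^{-1}(V) = ∅ ∈ τ ✓.
  V = {[q=s]}: π^{-1}(V) = {q, s} ∉ τ ✗.
  V = {[r]}: π^{-1}(V) = {r} ∈ τ ✓.
  V = {[q=s], [r]}: π^{-1}(V) = {q, r, s} ∈ τ ✓.
Open sets in the quotient: τ_Q = {{}, {[r]}, {[q=s], [r]}} (3 elements).


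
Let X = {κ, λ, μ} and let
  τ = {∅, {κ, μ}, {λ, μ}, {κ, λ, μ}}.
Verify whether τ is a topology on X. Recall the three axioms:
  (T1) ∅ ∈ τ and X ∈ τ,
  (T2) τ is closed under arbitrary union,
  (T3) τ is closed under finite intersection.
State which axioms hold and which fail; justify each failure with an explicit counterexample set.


τ is NOT a topology on X.

Axiom (T1): ∅ ∈ τ? Yes; X ∈ τ? Yes.
Axiom (T2/T3): check pairwise unions and intersections of members of τ.
Counterexample for (T3): {κ, μ} ∩ {λ, μ} = {μ} ∉ τ. Therefore τ is NOT a topology.


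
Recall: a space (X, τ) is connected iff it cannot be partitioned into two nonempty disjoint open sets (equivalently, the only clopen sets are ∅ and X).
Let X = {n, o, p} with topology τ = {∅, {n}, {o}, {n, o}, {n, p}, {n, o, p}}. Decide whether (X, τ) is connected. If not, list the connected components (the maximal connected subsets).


(X, τ) is disconnected; components = [{o}, {n, p}].

Find clopen sets (U ∈ τ with X ∖ U ∈ τ):
  U = ∅, X ∖ U = {n, o, p} — both open, so U is clopen.
  U = {o}, X ∖ U = {n, p} — both open, so U is clopen.
  U = {n, p}, X ∖ U = {o} — both open, so U is clopen.
  U = {n, o, p}, X ∖ U = ∅ — both open, so U is clopen.
Nontrivial clopen(s) exist: e.g. {n, p}. So (X, τ) is disconnected.
Compute connected components by grouping points that agree on all clopens:
  component: {o}
  component: {n, p}


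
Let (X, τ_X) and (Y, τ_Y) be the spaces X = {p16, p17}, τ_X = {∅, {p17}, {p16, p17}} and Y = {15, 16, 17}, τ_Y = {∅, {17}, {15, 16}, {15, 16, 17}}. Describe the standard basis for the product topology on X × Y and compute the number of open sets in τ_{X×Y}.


Basis B = {∅ × ∅, {p17} × {17}, {p16, p17} × {17}, {p17} × {15, 16}, {p17} × {15, 16, 17}, {p16, p17} × {15, 16}, {p16, p17} × {15, 16, 17}}; |τ_{X×Y}| = 9.

Enumerate products U × V with U ∈ τ_X, V ∈ τ_Y (deduplicated):
  ∅ × ∅ = {} (∅)
  {p17} × {17} = {(p17,17)}
  {p16, p17} × {17} = {(p16,17), (p17,17)}
  {p17} × {15, 16} = {(p17,15), (p17,16)}
  {p17} × {15, 16, 17} = {(p17,15), (p17,16), (p17,17)}
  {p16, p17} × {15, 16} = {(p16,15), (p16,16), (p17,15), (p17,16)}
  {p16, p17} × {15, 16, 17} = {(p16,15), (p16,16), (p16,17), (p17,15), (p17,16), (p17,17)}
These 7 distinct sets form the basis B.
Close under arbitrary unions to get τ_{X×Y}; counting gives |τ_{X×Y}| = 9.


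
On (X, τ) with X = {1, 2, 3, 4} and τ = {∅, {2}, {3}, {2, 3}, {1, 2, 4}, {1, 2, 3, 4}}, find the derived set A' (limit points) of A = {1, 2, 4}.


A' = {1, 4}

For each x ∈ X, list the open sets U ∈ τ with x ∈ U, then check whether U ∩ (A ∖ {x}) ≠ ∅ for every such U.
  x = 1: opens ∋ x are {1, 2, 4}, {1, 2, 3, 4}; each meets A ∖ {1}, so x IS a limit point.
  x = 2: open {2} ∋ x has {2} ∩ (A ∖ {2}) = ∅, so x is NOT a limit point.
  x = 3: open {3} ∋ x has {3} ∩ (A ∖ {3}) = ∅, so x is NOT a limit point.
  x = 4: opens ∋ x are {1, 2, 4}, {1, 2, 3, 4}; each meets A ∖ {4}, so x IS a limit point.
Collecting: A' = {1, 4}.


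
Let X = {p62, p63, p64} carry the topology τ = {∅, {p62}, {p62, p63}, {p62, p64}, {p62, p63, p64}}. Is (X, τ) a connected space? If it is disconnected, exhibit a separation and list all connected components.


(X, τ) is connected.

Find clopen sets (U ∈ τ with X ∖ U ∈ τ):
  U = ∅, X ∖ U = {p62, p63, p64} — both open, so U is clopen.
  U = {p62, p63, p64}, X ∖ U = ∅ — both open, so U is clopen.
Only trivial clopens (∅ and X) exist, so (X, τ) is connected.
Compute connected components by grouping points that agree on all clopens:
  component: {p62, p63, p64}


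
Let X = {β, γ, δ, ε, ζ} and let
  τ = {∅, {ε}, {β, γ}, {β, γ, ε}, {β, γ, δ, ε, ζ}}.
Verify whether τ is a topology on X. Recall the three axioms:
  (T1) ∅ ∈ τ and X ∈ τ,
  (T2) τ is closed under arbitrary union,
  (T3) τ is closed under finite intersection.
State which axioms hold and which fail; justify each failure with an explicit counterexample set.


τ IS a topology on X.

Axiom (T1): ∅ ∈ τ? Yes; X ∈ τ? Yes.
Axiom (T2/T3): check pairwise unions and intersections of members of τ.
All pairwise intersections and unions checked — each lies in τ. Therefore τ satisfies (T1), (T2), (T3): it IS a topology on X.


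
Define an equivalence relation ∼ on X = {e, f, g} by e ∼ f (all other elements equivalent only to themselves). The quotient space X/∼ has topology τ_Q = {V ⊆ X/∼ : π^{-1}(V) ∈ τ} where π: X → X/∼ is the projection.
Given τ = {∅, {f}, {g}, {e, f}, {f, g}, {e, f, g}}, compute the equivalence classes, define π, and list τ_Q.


X/∼ = {[e=f], [g]}; |τ_Q| = 4.

Equivalence classes: [e=f], [g].
Quotient map π: X → X/∼ sends e ↦ [e=f], f ↦ [e=f], g ↦ [g].
For each subset V ⊆ X/∼, compute π^{-1}(V) ⊆ X and check whether π^{-1}(V) ∈ τ. V is open in τ_Q iff π^{-1}(V) ∈ τ.
  V = {}: π^{-1}(V) = ∅ ∈ τ ✓.
  V = {[e=f]}: π^{-1}(V) = {e, f} ∈ τ ✓.
  V = {[g]}: π^{-1}(V) = {g} ∈ τ ✓.
  V = {[e=f], [g]}: π^{-1}(V) = {e, f, g} ∈ τ ✓.
Open sets in the quotient: τ_Q = {{}, {[e=f]}, {[g]}, {[e=f], [g]}} (4 elements).


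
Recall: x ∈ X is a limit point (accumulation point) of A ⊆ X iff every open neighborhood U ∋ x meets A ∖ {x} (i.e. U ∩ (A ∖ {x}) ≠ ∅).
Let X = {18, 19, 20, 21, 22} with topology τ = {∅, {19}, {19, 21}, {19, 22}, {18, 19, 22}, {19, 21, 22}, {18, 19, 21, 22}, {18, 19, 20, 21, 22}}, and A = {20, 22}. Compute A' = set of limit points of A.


A' = {18, 20}

For each x ∈ X, list the open sets U ∈ τ with x ∈ U, then check whether U ∩ (A ∖ {x}) ≠ ∅ for every such U.
  x = 18: opens ∋ x are {18, 19, 22}, {18, 19, 21, 22}, {18, 19, 20, 21, 22}; each meets A ∖ {18}, so x IS a limit point.
  x = 19: open {19} ∋ x has {19} ∩ (A ∖ {19}) = ∅, so x is NOT a limit point.
  x = 20: opens ∋ x are {18, 19, 20, 21, 22}; each meets A ∖ {20}, so x IS a limit point.
  x = 21: open {19, 21} ∋ x has {19, 21} ∩ (A ∖ {21}) = ∅, so x is NOT a limit point.
  x = 22: open {19, 22} ∋ x has {19, 22} ∩ (A ∖ {22}) = ∅, so x is NOT a limit point.
Collecting: A' = {18, 20}.


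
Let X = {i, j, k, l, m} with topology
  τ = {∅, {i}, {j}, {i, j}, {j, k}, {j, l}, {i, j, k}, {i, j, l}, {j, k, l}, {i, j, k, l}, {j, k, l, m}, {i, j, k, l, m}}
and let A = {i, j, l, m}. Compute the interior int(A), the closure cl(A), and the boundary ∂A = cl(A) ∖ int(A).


int(A) = {i, j, l}, cl(A) = {i, j, k, l, m}, ∂A = {k, m}.

Closed sets in (X, τ) are complements of opens:
  closed(X, τ) = {∅, {i}, {m}, {i, m}, {k, m}, {l, m}, {i, k, m}, {i, l, m}, {k, l, m}, {i, k, l, m}, {j, k, l, m}, {i, j, k, l, m}}.
int(A) = ⋃ {U ∈ τ : U ⊆ A}. Opens contained in A: ∅, {i}, {j}, {i, j}, {j, l}, {i, j, l}.
Taking the union of these: int(A) = {i, j, l}.
cl(A) = ⋂ {C closed : A ⊆ C}. Closed sets containing A: {i, j, k, l, m}.
Intersecting these: cl(A) = {i, j, k, l, m}.
∂A = cl(A) ∖ int(A) = {i, j, k, l, m} ∖ {i, j, l} = {k, m}.


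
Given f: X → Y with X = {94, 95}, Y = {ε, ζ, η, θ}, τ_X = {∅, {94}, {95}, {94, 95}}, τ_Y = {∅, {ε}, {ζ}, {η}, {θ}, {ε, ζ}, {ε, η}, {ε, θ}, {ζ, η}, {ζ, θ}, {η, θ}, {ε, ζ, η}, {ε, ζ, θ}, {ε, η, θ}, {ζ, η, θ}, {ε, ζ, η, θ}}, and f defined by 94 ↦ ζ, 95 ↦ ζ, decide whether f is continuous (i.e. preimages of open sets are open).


f IS continuous.

Compute f^{-1}(U) for each U ∈ τ_Y:
  U = ∅: f^{-1}(U) = ∅ ∈ τ_X ✓.
  U = {ε}: f^{-1}(U) = ∅ ∈ τ_X ✓.
  U = {ζ}: f^{-1}(U) = {94, 95} ∈ τ_X ✓.
  U = {η}: f^{-1}(U) = ∅ ∈ τ_X ✓.
  U = {θ}: f^{-1}(U) = ∅ ∈ τ_X ✓.
  U = {ε, ζ}: f^{-1}(U) = {94, 95} ∈ τ_X ✓.
  U = {ε, η}: f^{-1}(U) = ∅ ∈ τ_X ✓.
  U = {ε, θ}: f^{-1}(U) = ∅ ∈ τ_X ✓.
  U = {ζ, η}: f^{-1}(U) = {94, 95} ∈ τ_X ✓.
  U = {ζ, θ}: f^{-1}(U) = {94, 95} ∈ τ_X ✓.
  U = {η, θ}: f^{-1}(U) = ∅ ∈ τ_X ✓.
  U = {ε, ζ, η}: f^{-1}(U) = {94, 95} ∈ τ_X ✓.
  U = {ε, ζ, θ}: f^{-1}(U) = {94, 95} ∈ τ_X ✓.
  U = {ε, η, θ}: f^{-1}(U) = ∅ ∈ τ_X ✓.
  U = {ζ, η, θ}: f^{-1}(U) = {94, 95} ∈ τ_X ✓.
  U = {ε, ζ, η, θ}: f^{-1}(U) = {94, 95} ∈ τ_X ✓.
Every preimage lies in τ_X, so f IS continuous.


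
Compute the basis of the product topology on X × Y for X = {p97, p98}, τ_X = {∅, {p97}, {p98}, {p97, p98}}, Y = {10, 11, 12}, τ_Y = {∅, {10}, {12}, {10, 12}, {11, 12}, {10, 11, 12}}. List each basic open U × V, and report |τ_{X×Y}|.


Basis B = {∅ × ∅, {p97} × {10}, {p97} × {12}, {p98} × {10}, {p98} × {12}, {p97} × {10, 12}, {p97, p98} × {10}, {p97} × {11, 12}, {p97, p98} × {12}, {p98} × {10, 12}, {p98} × {11, 12}, {p97} × {10, 11, 12}, {p98} × {10, 11, 12}, {p97, p98} × {10, 12}, {p97, p98} × {11, 12}, {p97, p98} × {10, 11, 12}}; |τ_{X×Y}| = 36.

Enumerate products U × V with U ∈ τ_X, V ∈ τ_Y (deduplicated):
  ∅ × ∅ = {} (∅)
  {p97} × {10} = {(p97,10)}
  {p97} × {12} = {(p97,12)}
  {p98} × {10} = {(p98,10)}
  {p98} × {12} = {(p98,12)}
  {p97} × {10, 12} = {(p97,10), (p97,12)}
  {p97, p98} × {10} = {(p97,10), (p98,10)}
  {p97} × {11, 12} = {(p97,11), (p97,12)}
  {p97, p98} × {12} = {(p97,12), (p98,12)}
  {p98} × {10, 12} = {(p98,10), (p98,12)}
  {p98} × {11, 12} = {(p98,11), (p98,12)}
  {p97} × {10, 11, 12} = {(p97,10), (p97,11), (p97,12)}
  {p98} × {10, 11, 12} = {(p98,10), (p98,11), (p98,12)}
  {p97, p98} × {10, 12} = {(p97,10), (p97,12), (p98,10), (p98,12)}
  {p97, p98} × {11, 12} = {(p97,11), (p97,12), (p98,11), (p98,12)}
  {p97, p98} × {10, 11, 12} = {(p97,10), (p97,11), (p97,12), (p98,10), (p98,11), (p98,12)}
These 16 distinct sets form the basis B.
Close under arbitrary unions to get τ_{X×Y}; counting gives |τ_{X×Y}| = 36.


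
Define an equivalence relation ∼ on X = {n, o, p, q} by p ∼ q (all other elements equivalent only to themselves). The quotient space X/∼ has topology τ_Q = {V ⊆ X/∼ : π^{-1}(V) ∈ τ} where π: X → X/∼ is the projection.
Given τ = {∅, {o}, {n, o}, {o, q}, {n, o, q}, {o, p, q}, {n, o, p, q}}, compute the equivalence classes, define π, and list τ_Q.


X/∼ = {[n], [o], [p=q]}; |τ_Q| = 5.

Equivalence classes: [n], [o], [p=q].
Quotient map π: X → X/∼ sends n ↦ [n], o ↦ [o], p ↦ [p=q], q ↦ [p=q].
For each subset V ⊆ X/∼, compute π^{-1}(V) ⊆ X and check whether π^{-1}(V) ∈ τ. V is open in τ_Q iff π^{-1}(V) ∈ τ.
  V = {}: π^{-1}(V) = ∅ ∈ τ ✓.
  V = {[n]}: π^{-1}(V) = {n} ∉ τ ✗.
  V = {[o]}: π^{-1}(V) = {o} ∈ τ ✓.
  V = {[n], [o]}: π^{-1}(V) = {n, o} ∈ τ ✓.
  V = {[p=q]}: π^{-1}(V) = {p, q} ∉ τ ✗.
  V = {[n], [p=q]}: π^{-1}(V) = {n, p, q} ∉ τ ✗.
  V = {[o], [p=q]}: π^{-1}(V) = {o, p, q} ∈ τ ✓.
  V = {[n], [o], [p=q]}: π^{-1}(V) = {n, o, p, q} ∈ τ ✓.
Open sets in the quotient: τ_Q = {{}, {[o]}, {[n], [o]}, {[o], [p=q]}, {[n], [o], [p=q]}} (5 elements).


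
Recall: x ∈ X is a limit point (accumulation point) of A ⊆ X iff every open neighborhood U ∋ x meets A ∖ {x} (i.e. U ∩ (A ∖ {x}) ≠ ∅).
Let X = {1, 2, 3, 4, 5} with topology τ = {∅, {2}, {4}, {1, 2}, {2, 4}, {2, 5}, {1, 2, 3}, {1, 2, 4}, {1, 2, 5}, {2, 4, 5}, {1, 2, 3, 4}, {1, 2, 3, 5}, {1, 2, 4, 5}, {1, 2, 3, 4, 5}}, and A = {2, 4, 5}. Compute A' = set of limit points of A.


A' = {1, 3, 5}

For each x ∈ X, list the open sets U ∈ τ with x ∈ U, then check whether U ∩ (A ∖ {x}) ≠ ∅ for every such U.
  x = 1: opens ∋ x are {1, 2}, {1, 2, 3}, {1, 2, 4}, {1, 2, 5}, {1, 2, 3, 4}, {1, 2, 3, 5}, {1, 2, 4, 5}, {1, 2, 3, 4, 5}; each meets A ∖ {1}, so x IS a limit point.
  x = 2: open {2} ∋ x has {2} ∩ (A ∖ {2}) = ∅, so x is NOT a limit point.
  x = 3: opens ∋ x are {1, 2, 3}, {1, 2, 3, 4}, {1, 2, 3, 5}, {1, 2, 3, 4, 5}; each meets A ∖ {3}, so x IS a limit point.
  x = 4: open {4} ∋ x has {4} ∩ (A ∖ {4}) = ∅, so x is NOT a limit point.
  x = 5: opens ∋ x are {2, 5}, {1, 2, 5}, {2, 4, 5}, {1, 2, 3, 5}, {1, 2, 4, 5}, {1, 2, 3, 4, 5}; each meets A ∖ {5}, so x IS a limit point.
Collecting: A' = {1, 3, 5}.


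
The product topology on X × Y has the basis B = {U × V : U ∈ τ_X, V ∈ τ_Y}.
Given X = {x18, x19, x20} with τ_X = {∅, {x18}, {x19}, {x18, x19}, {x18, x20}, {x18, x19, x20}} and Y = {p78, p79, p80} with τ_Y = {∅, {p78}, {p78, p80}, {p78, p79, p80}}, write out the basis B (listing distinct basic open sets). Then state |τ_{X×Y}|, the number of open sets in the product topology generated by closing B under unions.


Basis B = {∅ × ∅, {x18} × {p78}, {x19} × {p78}, {x18} × {p78, p80}, {x18, x19} × {p78}, {x18, x20} × {p78}, {x19} × {p78, p80}, {x18} × {p78, p79, p80}, {x18, x19, x20} × {p78}, {x19} × {p78, p79, p80}, {x18, x19} × {p78, p80}, {x18, x20} × {p78, p80}, {x18, x19} × {p78, p79, p80}, {x18, x20} × {p78, p79, p80}, {x18, x19, x20} × {p78, p80}, {x18, x19, x20} × {p78, p79, p80}}; |τ_{X×Y}| = 40.

Enumerate products U × V with U ∈ τ_X, V ∈ τ_Y (deduplicated):
  ∅ × ∅ = {} (∅)
  {x18} × {p78} = {(x18,p78)}
  {x19} × {p78} = {(x19,p78)}
  {x18} × {p78, p80} = {(x18,p78), (x18,p80)}
  {x18, x19} × {p78} = {(x18,p78), (x19,p78)}
  {x18, x20} × {p78} = {(x18,p78), (x20,p78)}
  {x19} × {p78, p80} = {(x19,p78), (x19,p80)}
  {x18} × {p78, p79, p80} = {(x18,p78), (x18,p79), (x18,p80)}
  {x18, x19, x20} × {p78} = {(x18,p78), (x19,p78), (x20,p78)}
  {x19} × {p78, p79, p80} = {(x19,p78), (x19,p79), (x19,p80)}
  {x18, x19} × {p78, p80} = {(x18,p78), (x18,p80), (x19,p78), (x19,p80)}
  {x18, x20} × {p78, p80} = {(x18,p78), (x18,p80), (x20,p78), (x20,p80)}
  {x18, x19} × {p78, p79, p80} = {(x18,p78), (x18,p79), (x18,p80), (x19,p78), (x19,p79), (x19,p80)}
  {x18, x20} × {p78, p79, p80} = {(x18,p78), (x18,p79), (x18,p80), (x20,p78), (x20,p79), (x20,p80)}
  {x18, x19, x20} × {p78, p80} = {(x18,p78), (x18,p80), (x19,p78), (x19,p80), (x20,p78), (x20,p80)}
  {x18, x19, x20} × {p78, p79, p80} = {(x18,p78), (x18,p79), (x18,p80), (x19,p78), (x19,p79), (x19,p80), (x20,p78), (x20,p79), (x20,p80)}
These 16 distinct sets form the basis B.
Close under arbitrary unions to get τ_{X×Y}; counting gives |τ_{X×Y}| = 40.


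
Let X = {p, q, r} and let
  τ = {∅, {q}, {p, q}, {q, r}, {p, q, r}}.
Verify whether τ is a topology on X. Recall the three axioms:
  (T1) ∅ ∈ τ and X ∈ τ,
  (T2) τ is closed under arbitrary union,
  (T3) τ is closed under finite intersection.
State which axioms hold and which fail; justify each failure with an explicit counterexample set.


τ IS a topology on X.

Axiom (T1): ∅ ∈ τ? Yes; X ∈ τ? Yes.
Axiom (T2/T3): check pairwise unions and intersections of members of τ.
All pairwise intersections and unions checked — each lies in τ. Therefore τ satisfies (T1), (T2), (T3): it IS a topology on X.


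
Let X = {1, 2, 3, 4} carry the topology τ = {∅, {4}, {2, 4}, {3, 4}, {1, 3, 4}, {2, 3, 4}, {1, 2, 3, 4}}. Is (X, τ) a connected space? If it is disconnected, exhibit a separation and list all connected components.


(X, τ) is connected.

Find clopen sets (U ∈ τ with X ∖ U ∈ τ):
  U = ∅, X ∖ U = {1, 2, 3, 4} — both open, so U is clopen.
  U = {1, 2, 3, 4}, X ∖ U = ∅ — both open, so U is clopen.
Only trivial clopens (∅ and X) exist, so (X, τ) is connected.
Compute connected components by grouping points that agree on all clopens:
  component: {1, 2, 3, 4}


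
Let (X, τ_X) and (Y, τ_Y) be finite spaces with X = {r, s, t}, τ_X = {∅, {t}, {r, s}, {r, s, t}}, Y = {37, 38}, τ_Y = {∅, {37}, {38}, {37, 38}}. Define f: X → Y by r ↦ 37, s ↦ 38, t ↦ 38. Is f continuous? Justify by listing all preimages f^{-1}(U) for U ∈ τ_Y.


f is NOT continuous.

Compute f^{-1}(U) for each U ∈ τ_Y:
  U = ∅: f^{-1}(U) = ∅ ∈ τ_X ✓.
  U = {37}: f^{-1}(U) = {r} ∉ τ_X ✗.
  U = {38}: f^{-1}(U) = {s, t} ∉ τ_X ✗.
  U = {37, 38}: f^{-1}(U) = {r, s, t} ∈ τ_X ✓.
Found U = {37} with f^{-1}(U) = {r} not in τ_X. Therefore f is NOT continuous.


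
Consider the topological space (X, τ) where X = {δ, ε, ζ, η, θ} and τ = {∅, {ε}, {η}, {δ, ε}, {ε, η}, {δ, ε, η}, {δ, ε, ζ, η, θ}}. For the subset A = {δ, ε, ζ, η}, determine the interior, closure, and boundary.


int(A) = {δ, ε, η}, cl(A) = {δ, ε, ζ, η, θ}, ∂A = {ζ, θ}.

Closed sets in (X, τ) are complements of opens:
  closed(X, τ) = {∅, {ζ, θ}, {δ, ζ, θ}, {ζ, η, θ}, {δ, ε, ζ, θ}, {δ, ζ, η, θ}, {δ, ε, ζ, η, θ}}.
int(A) = ⋃ {U ∈ τ : U ⊆ A}. Opens contained in A: ∅, {ε}, {η}, {δ, ε}, {ε, η}, {δ, ε, η}.
Taking the union of these: int(A) = {δ, ε, η}.
cl(A) = ⋂ {C closed : A ⊆ C}. Closed sets containing A: {δ, ε, ζ, η, θ}.
Intersecting these: cl(A) = {δ, ε, ζ, η, θ}.
∂A = cl(A) ∖ int(A) = {δ, ε, ζ, η, θ} ∖ {δ, ε, η} = {ζ, θ}.


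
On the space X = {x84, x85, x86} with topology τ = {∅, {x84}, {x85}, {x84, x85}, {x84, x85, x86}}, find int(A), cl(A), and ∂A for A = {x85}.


int(A) = {x85}, cl(A) = {x85, x86}, ∂A = {x86}.

Closed sets in (X, τ) are complements of opens:
  closed(X, τ) = {∅, {x86}, {x84, x86}, {x85, x86}, {x84, x85, x86}}.
int(A) = ⋃ {U ∈ τ : U ⊆ A}. Opens contained in A: ∅, {x85}.
Taking the union of these: int(A) = {x85}.
cl(A) = ⋂ {C closed : A ⊆ C}. Closed sets containing A: {x85, x86}, {x84, x85, x86}.
Intersecting these: cl(A) = {x85, x86}.
∂A = cl(A) ∖ int(A) = {x85, x86} ∖ {x85} = {x86}.


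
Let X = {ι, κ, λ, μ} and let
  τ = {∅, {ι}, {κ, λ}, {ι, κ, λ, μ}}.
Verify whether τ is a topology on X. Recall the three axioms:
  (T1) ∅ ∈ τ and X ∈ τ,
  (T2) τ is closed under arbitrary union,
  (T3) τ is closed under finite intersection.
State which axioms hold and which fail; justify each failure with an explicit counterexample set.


τ is NOT a topology on X.

Axiom (T1): ∅ ∈ τ? Yes; X ∈ τ? Yes.
Axiom (T2/T3): check pairwise unions and intersections of members of τ.
Counterexample for (T2): {ι} ∪ {κ, λ} = {ι, κ, λ} ∉ τ. Therefore τ is NOT a topology.


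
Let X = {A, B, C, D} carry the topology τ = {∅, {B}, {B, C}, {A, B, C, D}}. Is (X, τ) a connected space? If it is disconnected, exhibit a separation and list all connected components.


(X, τ) is connected.

Find clopen sets (U ∈ τ with X ∖ U ∈ τ):
  U = ∅, X ∖ U = {A, B, C, D} — both open, so U is clopen.
  U = {A, B, C, D}, X ∖ U = ∅ — both open, so U is clopen.
Only trivial clopens (∅ and X) exist, so (X, τ) is connected.
Compute connected components by grouping points that agree on all clopens:
  component: {A, B, C, D}


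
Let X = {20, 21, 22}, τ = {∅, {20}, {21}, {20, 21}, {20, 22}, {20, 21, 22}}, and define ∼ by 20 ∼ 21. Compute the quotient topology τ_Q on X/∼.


X/∼ = {[20=21], [22]}; |τ_Q| = 3.

Equivalence classes: [20=21], [22].
Quotient map π: X → X/∼ sends 20 ↦ [20=21], 21 ↦ [20=21], 22 ↦ [22].
For each subset V ⊆ X/∼, compute π^{-1}(V) ⊆ X and check whether π^{-1}(V) ∈ τ. V is open in τ_Q iff π^{-1}(V) ∈ τ.
  V = {}: π^{-1}(V) = ∅ ∈ τ ✓.
  V = {[20=21]}: π^{-1}(V) = {20, 21} ∈ τ ✓.
  V = {[22]}: π^{-1}(V) = {22} ∉ τ ✗.
  V = {[20=21], [22]}: π^{-1}(V) = {20, 21, 22} ∈ τ ✓.
Open sets in the quotient: τ_Q = {{}, {[20=21]}, {[20=21], [22]}} (3 elements).


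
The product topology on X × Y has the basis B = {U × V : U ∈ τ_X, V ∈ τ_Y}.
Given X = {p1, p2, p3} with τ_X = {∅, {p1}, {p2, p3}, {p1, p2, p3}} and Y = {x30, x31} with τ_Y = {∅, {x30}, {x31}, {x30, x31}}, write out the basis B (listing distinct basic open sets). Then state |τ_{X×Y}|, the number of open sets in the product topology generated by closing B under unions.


Basis B = {∅ × ∅, {p1} × {x30}, {p1} × {x31}, {p1} × {x30, x31}, {p2, p3} × {x30}, {p2, p3} × {x31}, {p1, p2, p3} × {x30}, {p1, p2, p3} × {x31}, {p2, p3} × {x30, x31}, {p1, p2, p3} × {x30, x31}}; |τ_{X×Y}| = 16.

Enumerate products U × V with U ∈ τ_X, V ∈ τ_Y (deduplicated):
  ∅ × ∅ = {} (∅)
  {p1} × {x30} = {(p1,x30)}
  {p1} × {x31} = {(p1,x31)}
  {p1} × {x30, x31} = {(p1,x30), (p1,x31)}
  {p2, p3} × {x30} = {(p2,x30), (p3,x30)}
  {p2, p3} × {x31} = {(p2,x31), (p3,x31)}
  {p1, p2, p3} × {x30} = {(p1,x30), (p2,x30), (p3,x30)}
  {p1, p2, p3} × {x31} = {(p1,x31), (p2,x31), (p3,x31)}
  {p2, p3} × {x30, x31} = {(p2,x30), (p2,x31), (p3,x30), (p3,x31)}
  {p1, p2, p3} × {x30, x31} = {(p1,x30), (p1,x31), (p2,x30), (p2,x31), (p3,x30), (p3,x31)}
These 10 distinct sets form the basis B.
Close under arbitrary unions to get τ_{X×Y}; counting gives |τ_{X×Y}| = 16.


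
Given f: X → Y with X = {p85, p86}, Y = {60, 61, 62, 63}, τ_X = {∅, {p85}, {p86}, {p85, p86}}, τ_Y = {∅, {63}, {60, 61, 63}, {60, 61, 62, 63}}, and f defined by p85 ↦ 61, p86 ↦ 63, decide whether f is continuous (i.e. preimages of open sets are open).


f IS continuous.

Compute f^{-1}(U) for each U ∈ τ_Y:
  U = ∅: f^{-1}(U) = ∅ ∈ τ_X ✓.
  U = {63}: f^{-1}(U) = {p86} ∈ τ_X ✓.
  U = {60, 61, 63}: f^{-1}(U) = {p85, p86} ∈ τ_X ✓.
  U = {60, 61, 62, 63}: f^{-1}(U) = {p85, p86} ∈ τ_X ✓.
Every preimage lies in τ_X, so f IS continuous.


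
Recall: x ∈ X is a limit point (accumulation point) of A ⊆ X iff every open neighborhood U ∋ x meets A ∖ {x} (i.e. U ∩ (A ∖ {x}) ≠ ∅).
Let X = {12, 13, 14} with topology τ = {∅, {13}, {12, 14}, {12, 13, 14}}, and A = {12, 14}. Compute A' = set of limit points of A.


A' = {12, 14}

For each x ∈ X, list the open sets U ∈ τ with x ∈ U, then check whether U ∩ (A ∖ {x}) ≠ ∅ for every such U.
  x = 12: opens ∋ x are {12, 14}, {12, 13, 14}; each meets A ∖ {12}, so x IS a limit point.
  x = 13: open {13} ∋ x has {13} ∩ (A ∖ {13}) = ∅, so x is NOT a limit point.
  x = 14: opens ∋ x are {12, 14}, {12, 13, 14}; each meets A ∖ {14}, so x IS a limit point.
Collecting: A' = {12, 14}.


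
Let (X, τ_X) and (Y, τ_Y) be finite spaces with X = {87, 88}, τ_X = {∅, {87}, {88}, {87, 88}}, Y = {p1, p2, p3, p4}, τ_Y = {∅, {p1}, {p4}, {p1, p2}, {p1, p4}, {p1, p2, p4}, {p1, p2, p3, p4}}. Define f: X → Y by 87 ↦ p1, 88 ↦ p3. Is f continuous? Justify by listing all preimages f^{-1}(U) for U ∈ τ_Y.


f IS continuous.

Compute f^{-1}(U) for each U ∈ τ_Y:
  U = ∅: f^{-1}(U) = ∅ ∈ τ_X ✓.
  U = {p1}: f^{-1}(U) = {87} ∈ τ_X ✓.
  U = {p4}: f^{-1}(U) = ∅ ∈ τ_X ✓.
  U = {p1, p2}: f^{-1}(U) = {87} ∈ τ_X ✓.
  U = {p1, p4}: f^{-1}(U) = {87} ∈ τ_X ✓.
  U = {p1, p2, p4}: f^{-1}(U) = {87} ∈ τ_X ✓.
  U = {p1, p2, p3, p4}: f^{-1}(U) = {87, 88} ∈ τ_X ✓.
Every preimage lies in τ_X, so f IS continuous.


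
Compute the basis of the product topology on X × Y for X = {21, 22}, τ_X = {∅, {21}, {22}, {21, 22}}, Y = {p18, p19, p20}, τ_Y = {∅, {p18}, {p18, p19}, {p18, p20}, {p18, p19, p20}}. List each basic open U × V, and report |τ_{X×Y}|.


Basis B = {∅ × ∅, {21} × {p18}, {22} × {p18}, {21} × {p18, p19}, {21} × {p18, p20}, {21, 22} × {p18}, {22} × {p18, p19}, {22} × {p18, p20}, {21} × {p18, p19, p20}, {22} × {p18, p19, p20}, {21, 22} × {p18, p19}, {21, 22} × {p18, p20}, {21, 22} × {p18, p19, p20}}; |τ_{X×Y}| = 25.

Enumerate products U × V with U ∈ τ_X, V ∈ τ_Y (deduplicated):
  ∅ × ∅ = {} (∅)
  {21} × {p18} = {(21,p18)}
  {22} × {p18} = {(22,p18)}
  {21} × {p18, p19} = {(21,p18), (21,p19)}
  {21} × {p18, p20} = {(21,p18), (21,p20)}
  {21, 22} × {p18} = {(21,p18), (22,p18)}
  {22} × {p18, p19} = {(22,p18), (22,p19)}
  {22} × {p18, p20} = {(22,p18), (22,p20)}
  {21} × {p18, p19, p20} = {(21,p18), (21,p19), (21,p20)}
  {22} × {p18, p19, p20} = {(22,p18), (22,p19), (22,p20)}
  {21, 22} × {p18, p19} = {(21,p18), (21,p19), (22,p18), (22,p19)}
  {21, 22} × {p18, p20} = {(21,p18), (21,p20), (22,p18), (22,p20)}
  {21, 22} × {p18, p19, p20} = {(21,p18), (21,p19), (21,p20), (22,p18), (22,p19), (22,p20)}
These 13 distinct sets form the basis B.
Close under arbitrary unions to get τ_{X×Y}; counting gives |τ_{X×Y}| = 25.


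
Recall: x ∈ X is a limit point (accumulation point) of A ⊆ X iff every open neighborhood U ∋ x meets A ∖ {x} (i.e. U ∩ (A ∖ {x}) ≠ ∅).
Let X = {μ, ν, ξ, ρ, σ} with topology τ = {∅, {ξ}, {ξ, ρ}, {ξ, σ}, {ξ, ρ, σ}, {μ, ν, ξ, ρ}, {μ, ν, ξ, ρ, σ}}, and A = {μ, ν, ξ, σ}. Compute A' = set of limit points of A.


A' = {μ, ν, ρ, σ}

For each x ∈ X, list the open sets U ∈ τ with x ∈ U, then check whether U ∩ (A ∖ {x}) ≠ ∅ for every such U.
  x = μ: opens ∋ x are {μ, ν, ξ, ρ}, {μ, ν, ξ, ρ, σ}; each meets A ∖ {μ}, so x IS a limit point.
  x = ν: opens ∋ x are {μ, ν, ξ, ρ}, {μ, ν, ξ, ρ, σ}; each meets A ∖ {ν}, so x IS a limit point.
  x = ξ: open {ξ} ∋ x has {ξ} ∩ (A ∖ {ξ}) = ∅, so x is NOT a limit point.
  x = ρ: opens ∋ x are {ξ, ρ}, {ξ, ρ, σ}, {μ, ν, ξ, ρ}, {μ, ν, ξ, ρ, σ}; each meets A ∖ {ρ}, so x IS a limit point.
  x = σ: opens ∋ x are {ξ, σ}, {ξ, ρ, σ}, {μ, ν, ξ, ρ, σ}; each meets A ∖ {σ}, so x IS a limit point.
Collecting: A' = {μ, ν, ρ, σ}.
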